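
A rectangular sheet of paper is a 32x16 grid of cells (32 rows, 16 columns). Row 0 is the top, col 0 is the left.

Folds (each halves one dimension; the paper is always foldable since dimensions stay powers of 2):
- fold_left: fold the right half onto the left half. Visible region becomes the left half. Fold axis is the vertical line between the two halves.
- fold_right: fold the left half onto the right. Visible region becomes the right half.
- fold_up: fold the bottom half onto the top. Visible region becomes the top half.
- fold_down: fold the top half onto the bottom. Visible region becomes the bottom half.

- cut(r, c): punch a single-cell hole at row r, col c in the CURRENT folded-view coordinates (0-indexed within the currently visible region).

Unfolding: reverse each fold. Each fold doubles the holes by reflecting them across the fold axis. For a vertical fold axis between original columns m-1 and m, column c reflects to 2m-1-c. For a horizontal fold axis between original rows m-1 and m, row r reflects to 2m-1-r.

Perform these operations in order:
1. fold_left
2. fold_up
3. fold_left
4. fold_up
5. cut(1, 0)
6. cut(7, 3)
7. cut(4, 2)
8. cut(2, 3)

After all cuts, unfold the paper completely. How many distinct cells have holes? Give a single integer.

Answer: 64

Derivation:
Op 1 fold_left: fold axis v@8; visible region now rows[0,32) x cols[0,8) = 32x8
Op 2 fold_up: fold axis h@16; visible region now rows[0,16) x cols[0,8) = 16x8
Op 3 fold_left: fold axis v@4; visible region now rows[0,16) x cols[0,4) = 16x4
Op 4 fold_up: fold axis h@8; visible region now rows[0,8) x cols[0,4) = 8x4
Op 5 cut(1, 0): punch at orig (1,0); cuts so far [(1, 0)]; region rows[0,8) x cols[0,4) = 8x4
Op 6 cut(7, 3): punch at orig (7,3); cuts so far [(1, 0), (7, 3)]; region rows[0,8) x cols[0,4) = 8x4
Op 7 cut(4, 2): punch at orig (4,2); cuts so far [(1, 0), (4, 2), (7, 3)]; region rows[0,8) x cols[0,4) = 8x4
Op 8 cut(2, 3): punch at orig (2,3); cuts so far [(1, 0), (2, 3), (4, 2), (7, 3)]; region rows[0,8) x cols[0,4) = 8x4
Unfold 1 (reflect across h@8): 8 holes -> [(1, 0), (2, 3), (4, 2), (7, 3), (8, 3), (11, 2), (13, 3), (14, 0)]
Unfold 2 (reflect across v@4): 16 holes -> [(1, 0), (1, 7), (2, 3), (2, 4), (4, 2), (4, 5), (7, 3), (7, 4), (8, 3), (8, 4), (11, 2), (11, 5), (13, 3), (13, 4), (14, 0), (14, 7)]
Unfold 3 (reflect across h@16): 32 holes -> [(1, 0), (1, 7), (2, 3), (2, 4), (4, 2), (4, 5), (7, 3), (7, 4), (8, 3), (8, 4), (11, 2), (11, 5), (13, 3), (13, 4), (14, 0), (14, 7), (17, 0), (17, 7), (18, 3), (18, 4), (20, 2), (20, 5), (23, 3), (23, 4), (24, 3), (24, 4), (27, 2), (27, 5), (29, 3), (29, 4), (30, 0), (30, 7)]
Unfold 4 (reflect across v@8): 64 holes -> [(1, 0), (1, 7), (1, 8), (1, 15), (2, 3), (2, 4), (2, 11), (2, 12), (4, 2), (4, 5), (4, 10), (4, 13), (7, 3), (7, 4), (7, 11), (7, 12), (8, 3), (8, 4), (8, 11), (8, 12), (11, 2), (11, 5), (11, 10), (11, 13), (13, 3), (13, 4), (13, 11), (13, 12), (14, 0), (14, 7), (14, 8), (14, 15), (17, 0), (17, 7), (17, 8), (17, 15), (18, 3), (18, 4), (18, 11), (18, 12), (20, 2), (20, 5), (20, 10), (20, 13), (23, 3), (23, 4), (23, 11), (23, 12), (24, 3), (24, 4), (24, 11), (24, 12), (27, 2), (27, 5), (27, 10), (27, 13), (29, 3), (29, 4), (29, 11), (29, 12), (30, 0), (30, 7), (30, 8), (30, 15)]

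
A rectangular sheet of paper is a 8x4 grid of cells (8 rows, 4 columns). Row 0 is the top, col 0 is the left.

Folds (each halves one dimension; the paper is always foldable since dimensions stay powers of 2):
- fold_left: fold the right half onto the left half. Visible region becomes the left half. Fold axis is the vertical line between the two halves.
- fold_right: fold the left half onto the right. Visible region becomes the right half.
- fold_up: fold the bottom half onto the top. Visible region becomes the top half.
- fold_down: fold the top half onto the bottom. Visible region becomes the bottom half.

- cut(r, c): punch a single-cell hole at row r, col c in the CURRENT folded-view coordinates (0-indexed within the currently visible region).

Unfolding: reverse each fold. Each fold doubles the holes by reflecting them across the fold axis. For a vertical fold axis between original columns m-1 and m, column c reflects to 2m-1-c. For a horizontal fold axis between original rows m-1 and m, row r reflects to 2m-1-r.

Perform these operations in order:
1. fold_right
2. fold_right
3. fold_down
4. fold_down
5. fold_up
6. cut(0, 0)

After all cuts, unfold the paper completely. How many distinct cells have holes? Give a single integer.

Op 1 fold_right: fold axis v@2; visible region now rows[0,8) x cols[2,4) = 8x2
Op 2 fold_right: fold axis v@3; visible region now rows[0,8) x cols[3,4) = 8x1
Op 3 fold_down: fold axis h@4; visible region now rows[4,8) x cols[3,4) = 4x1
Op 4 fold_down: fold axis h@6; visible region now rows[6,8) x cols[3,4) = 2x1
Op 5 fold_up: fold axis h@7; visible region now rows[6,7) x cols[3,4) = 1x1
Op 6 cut(0, 0): punch at orig (6,3); cuts so far [(6, 3)]; region rows[6,7) x cols[3,4) = 1x1
Unfold 1 (reflect across h@7): 2 holes -> [(6, 3), (7, 3)]
Unfold 2 (reflect across h@6): 4 holes -> [(4, 3), (5, 3), (6, 3), (7, 3)]
Unfold 3 (reflect across h@4): 8 holes -> [(0, 3), (1, 3), (2, 3), (3, 3), (4, 3), (5, 3), (6, 3), (7, 3)]
Unfold 4 (reflect across v@3): 16 holes -> [(0, 2), (0, 3), (1, 2), (1, 3), (2, 2), (2, 3), (3, 2), (3, 3), (4, 2), (4, 3), (5, 2), (5, 3), (6, 2), (6, 3), (7, 2), (7, 3)]
Unfold 5 (reflect across v@2): 32 holes -> [(0, 0), (0, 1), (0, 2), (0, 3), (1, 0), (1, 1), (1, 2), (1, 3), (2, 0), (2, 1), (2, 2), (2, 3), (3, 0), (3, 1), (3, 2), (3, 3), (4, 0), (4, 1), (4, 2), (4, 3), (5, 0), (5, 1), (5, 2), (5, 3), (6, 0), (6, 1), (6, 2), (6, 3), (7, 0), (7, 1), (7, 2), (7, 3)]

Answer: 32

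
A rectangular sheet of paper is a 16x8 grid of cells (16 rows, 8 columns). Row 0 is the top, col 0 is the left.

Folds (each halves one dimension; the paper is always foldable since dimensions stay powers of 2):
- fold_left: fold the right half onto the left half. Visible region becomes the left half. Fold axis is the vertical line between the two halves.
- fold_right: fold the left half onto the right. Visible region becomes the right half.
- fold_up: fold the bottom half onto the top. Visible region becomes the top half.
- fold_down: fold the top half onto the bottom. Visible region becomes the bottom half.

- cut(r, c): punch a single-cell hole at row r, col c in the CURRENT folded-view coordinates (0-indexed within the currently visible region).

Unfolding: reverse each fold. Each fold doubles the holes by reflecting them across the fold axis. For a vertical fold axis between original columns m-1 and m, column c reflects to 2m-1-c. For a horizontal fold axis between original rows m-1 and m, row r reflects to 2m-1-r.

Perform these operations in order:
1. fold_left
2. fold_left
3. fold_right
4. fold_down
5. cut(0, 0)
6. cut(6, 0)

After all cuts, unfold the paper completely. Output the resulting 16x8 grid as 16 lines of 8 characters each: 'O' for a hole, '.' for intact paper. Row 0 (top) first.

Op 1 fold_left: fold axis v@4; visible region now rows[0,16) x cols[0,4) = 16x4
Op 2 fold_left: fold axis v@2; visible region now rows[0,16) x cols[0,2) = 16x2
Op 3 fold_right: fold axis v@1; visible region now rows[0,16) x cols[1,2) = 16x1
Op 4 fold_down: fold axis h@8; visible region now rows[8,16) x cols[1,2) = 8x1
Op 5 cut(0, 0): punch at orig (8,1); cuts so far [(8, 1)]; region rows[8,16) x cols[1,2) = 8x1
Op 6 cut(6, 0): punch at orig (14,1); cuts so far [(8, 1), (14, 1)]; region rows[8,16) x cols[1,2) = 8x1
Unfold 1 (reflect across h@8): 4 holes -> [(1, 1), (7, 1), (8, 1), (14, 1)]
Unfold 2 (reflect across v@1): 8 holes -> [(1, 0), (1, 1), (7, 0), (7, 1), (8, 0), (8, 1), (14, 0), (14, 1)]
Unfold 3 (reflect across v@2): 16 holes -> [(1, 0), (1, 1), (1, 2), (1, 3), (7, 0), (7, 1), (7, 2), (7, 3), (8, 0), (8, 1), (8, 2), (8, 3), (14, 0), (14, 1), (14, 2), (14, 3)]
Unfold 4 (reflect across v@4): 32 holes -> [(1, 0), (1, 1), (1, 2), (1, 3), (1, 4), (1, 5), (1, 6), (1, 7), (7, 0), (7, 1), (7, 2), (7, 3), (7, 4), (7, 5), (7, 6), (7, 7), (8, 0), (8, 1), (8, 2), (8, 3), (8, 4), (8, 5), (8, 6), (8, 7), (14, 0), (14, 1), (14, 2), (14, 3), (14, 4), (14, 5), (14, 6), (14, 7)]

Answer: ........
OOOOOOOO
........
........
........
........
........
OOOOOOOO
OOOOOOOO
........
........
........
........
........
OOOOOOOO
........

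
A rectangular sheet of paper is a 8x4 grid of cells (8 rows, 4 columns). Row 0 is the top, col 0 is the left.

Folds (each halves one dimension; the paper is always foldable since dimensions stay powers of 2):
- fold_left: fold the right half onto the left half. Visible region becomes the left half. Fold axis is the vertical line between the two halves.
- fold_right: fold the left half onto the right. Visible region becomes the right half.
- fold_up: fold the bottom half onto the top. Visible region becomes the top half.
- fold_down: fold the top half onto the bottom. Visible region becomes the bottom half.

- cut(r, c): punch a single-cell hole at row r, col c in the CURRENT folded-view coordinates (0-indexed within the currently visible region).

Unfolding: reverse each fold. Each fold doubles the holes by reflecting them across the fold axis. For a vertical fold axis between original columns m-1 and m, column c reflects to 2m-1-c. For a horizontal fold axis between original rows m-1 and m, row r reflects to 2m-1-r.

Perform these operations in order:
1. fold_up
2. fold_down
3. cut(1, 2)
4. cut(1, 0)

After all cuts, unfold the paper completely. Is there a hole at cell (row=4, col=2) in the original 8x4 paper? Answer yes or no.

Answer: yes

Derivation:
Op 1 fold_up: fold axis h@4; visible region now rows[0,4) x cols[0,4) = 4x4
Op 2 fold_down: fold axis h@2; visible region now rows[2,4) x cols[0,4) = 2x4
Op 3 cut(1, 2): punch at orig (3,2); cuts so far [(3, 2)]; region rows[2,4) x cols[0,4) = 2x4
Op 4 cut(1, 0): punch at orig (3,0); cuts so far [(3, 0), (3, 2)]; region rows[2,4) x cols[0,4) = 2x4
Unfold 1 (reflect across h@2): 4 holes -> [(0, 0), (0, 2), (3, 0), (3, 2)]
Unfold 2 (reflect across h@4): 8 holes -> [(0, 0), (0, 2), (3, 0), (3, 2), (4, 0), (4, 2), (7, 0), (7, 2)]
Holes: [(0, 0), (0, 2), (3, 0), (3, 2), (4, 0), (4, 2), (7, 0), (7, 2)]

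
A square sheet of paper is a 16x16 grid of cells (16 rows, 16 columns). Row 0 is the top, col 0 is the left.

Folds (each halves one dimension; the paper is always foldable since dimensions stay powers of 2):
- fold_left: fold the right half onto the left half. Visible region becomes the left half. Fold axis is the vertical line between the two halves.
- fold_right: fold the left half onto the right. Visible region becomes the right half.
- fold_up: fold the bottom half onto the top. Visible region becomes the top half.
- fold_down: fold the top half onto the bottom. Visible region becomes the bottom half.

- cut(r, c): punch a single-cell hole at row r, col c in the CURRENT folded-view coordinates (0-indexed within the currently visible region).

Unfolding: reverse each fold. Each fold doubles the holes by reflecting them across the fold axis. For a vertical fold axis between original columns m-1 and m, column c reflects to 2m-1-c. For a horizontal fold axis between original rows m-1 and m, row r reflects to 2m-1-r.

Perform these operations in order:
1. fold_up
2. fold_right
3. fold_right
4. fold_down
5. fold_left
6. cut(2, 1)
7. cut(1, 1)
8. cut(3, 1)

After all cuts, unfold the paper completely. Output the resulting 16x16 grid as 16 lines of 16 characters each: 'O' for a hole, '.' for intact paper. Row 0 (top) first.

Op 1 fold_up: fold axis h@8; visible region now rows[0,8) x cols[0,16) = 8x16
Op 2 fold_right: fold axis v@8; visible region now rows[0,8) x cols[8,16) = 8x8
Op 3 fold_right: fold axis v@12; visible region now rows[0,8) x cols[12,16) = 8x4
Op 4 fold_down: fold axis h@4; visible region now rows[4,8) x cols[12,16) = 4x4
Op 5 fold_left: fold axis v@14; visible region now rows[4,8) x cols[12,14) = 4x2
Op 6 cut(2, 1): punch at orig (6,13); cuts so far [(6, 13)]; region rows[4,8) x cols[12,14) = 4x2
Op 7 cut(1, 1): punch at orig (5,13); cuts so far [(5, 13), (6, 13)]; region rows[4,8) x cols[12,14) = 4x2
Op 8 cut(3, 1): punch at orig (7,13); cuts so far [(5, 13), (6, 13), (7, 13)]; region rows[4,8) x cols[12,14) = 4x2
Unfold 1 (reflect across v@14): 6 holes -> [(5, 13), (5, 14), (6, 13), (6, 14), (7, 13), (7, 14)]
Unfold 2 (reflect across h@4): 12 holes -> [(0, 13), (0, 14), (1, 13), (1, 14), (2, 13), (2, 14), (5, 13), (5, 14), (6, 13), (6, 14), (7, 13), (7, 14)]
Unfold 3 (reflect across v@12): 24 holes -> [(0, 9), (0, 10), (0, 13), (0, 14), (1, 9), (1, 10), (1, 13), (1, 14), (2, 9), (2, 10), (2, 13), (2, 14), (5, 9), (5, 10), (5, 13), (5, 14), (6, 9), (6, 10), (6, 13), (6, 14), (7, 9), (7, 10), (7, 13), (7, 14)]
Unfold 4 (reflect across v@8): 48 holes -> [(0, 1), (0, 2), (0, 5), (0, 6), (0, 9), (0, 10), (0, 13), (0, 14), (1, 1), (1, 2), (1, 5), (1, 6), (1, 9), (1, 10), (1, 13), (1, 14), (2, 1), (2, 2), (2, 5), (2, 6), (2, 9), (2, 10), (2, 13), (2, 14), (5, 1), (5, 2), (5, 5), (5, 6), (5, 9), (5, 10), (5, 13), (5, 14), (6, 1), (6, 2), (6, 5), (6, 6), (6, 9), (6, 10), (6, 13), (6, 14), (7, 1), (7, 2), (7, 5), (7, 6), (7, 9), (7, 10), (7, 13), (7, 14)]
Unfold 5 (reflect across h@8): 96 holes -> [(0, 1), (0, 2), (0, 5), (0, 6), (0, 9), (0, 10), (0, 13), (0, 14), (1, 1), (1, 2), (1, 5), (1, 6), (1, 9), (1, 10), (1, 13), (1, 14), (2, 1), (2, 2), (2, 5), (2, 6), (2, 9), (2, 10), (2, 13), (2, 14), (5, 1), (5, 2), (5, 5), (5, 6), (5, 9), (5, 10), (5, 13), (5, 14), (6, 1), (6, 2), (6, 5), (6, 6), (6, 9), (6, 10), (6, 13), (6, 14), (7, 1), (7, 2), (7, 5), (7, 6), (7, 9), (7, 10), (7, 13), (7, 14), (8, 1), (8, 2), (8, 5), (8, 6), (8, 9), (8, 10), (8, 13), (8, 14), (9, 1), (9, 2), (9, 5), (9, 6), (9, 9), (9, 10), (9, 13), (9, 14), (10, 1), (10, 2), (10, 5), (10, 6), (10, 9), (10, 10), (10, 13), (10, 14), (13, 1), (13, 2), (13, 5), (13, 6), (13, 9), (13, 10), (13, 13), (13, 14), (14, 1), (14, 2), (14, 5), (14, 6), (14, 9), (14, 10), (14, 13), (14, 14), (15, 1), (15, 2), (15, 5), (15, 6), (15, 9), (15, 10), (15, 13), (15, 14)]

Answer: .OO..OO..OO..OO.
.OO..OO..OO..OO.
.OO..OO..OO..OO.
................
................
.OO..OO..OO..OO.
.OO..OO..OO..OO.
.OO..OO..OO..OO.
.OO..OO..OO..OO.
.OO..OO..OO..OO.
.OO..OO..OO..OO.
................
................
.OO..OO..OO..OO.
.OO..OO..OO..OO.
.OO..OO..OO..OO.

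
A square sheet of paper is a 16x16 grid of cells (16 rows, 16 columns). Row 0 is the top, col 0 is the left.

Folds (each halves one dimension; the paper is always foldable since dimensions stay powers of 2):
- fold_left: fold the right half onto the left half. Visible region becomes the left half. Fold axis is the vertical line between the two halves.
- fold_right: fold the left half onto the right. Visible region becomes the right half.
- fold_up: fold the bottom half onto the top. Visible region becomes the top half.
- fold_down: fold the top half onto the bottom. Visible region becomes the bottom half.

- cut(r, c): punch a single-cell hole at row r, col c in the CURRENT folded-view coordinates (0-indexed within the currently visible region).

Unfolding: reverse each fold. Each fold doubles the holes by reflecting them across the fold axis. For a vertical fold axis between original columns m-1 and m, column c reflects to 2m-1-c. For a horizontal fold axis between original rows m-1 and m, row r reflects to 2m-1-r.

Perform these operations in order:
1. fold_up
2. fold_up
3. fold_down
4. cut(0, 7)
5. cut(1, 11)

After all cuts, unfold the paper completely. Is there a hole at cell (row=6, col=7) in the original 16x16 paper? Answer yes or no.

Op 1 fold_up: fold axis h@8; visible region now rows[0,8) x cols[0,16) = 8x16
Op 2 fold_up: fold axis h@4; visible region now rows[0,4) x cols[0,16) = 4x16
Op 3 fold_down: fold axis h@2; visible region now rows[2,4) x cols[0,16) = 2x16
Op 4 cut(0, 7): punch at orig (2,7); cuts so far [(2, 7)]; region rows[2,4) x cols[0,16) = 2x16
Op 5 cut(1, 11): punch at orig (3,11); cuts so far [(2, 7), (3, 11)]; region rows[2,4) x cols[0,16) = 2x16
Unfold 1 (reflect across h@2): 4 holes -> [(0, 11), (1, 7), (2, 7), (3, 11)]
Unfold 2 (reflect across h@4): 8 holes -> [(0, 11), (1, 7), (2, 7), (3, 11), (4, 11), (5, 7), (6, 7), (7, 11)]
Unfold 3 (reflect across h@8): 16 holes -> [(0, 11), (1, 7), (2, 7), (3, 11), (4, 11), (5, 7), (6, 7), (7, 11), (8, 11), (9, 7), (10, 7), (11, 11), (12, 11), (13, 7), (14, 7), (15, 11)]
Holes: [(0, 11), (1, 7), (2, 7), (3, 11), (4, 11), (5, 7), (6, 7), (7, 11), (8, 11), (9, 7), (10, 7), (11, 11), (12, 11), (13, 7), (14, 7), (15, 11)]

Answer: yes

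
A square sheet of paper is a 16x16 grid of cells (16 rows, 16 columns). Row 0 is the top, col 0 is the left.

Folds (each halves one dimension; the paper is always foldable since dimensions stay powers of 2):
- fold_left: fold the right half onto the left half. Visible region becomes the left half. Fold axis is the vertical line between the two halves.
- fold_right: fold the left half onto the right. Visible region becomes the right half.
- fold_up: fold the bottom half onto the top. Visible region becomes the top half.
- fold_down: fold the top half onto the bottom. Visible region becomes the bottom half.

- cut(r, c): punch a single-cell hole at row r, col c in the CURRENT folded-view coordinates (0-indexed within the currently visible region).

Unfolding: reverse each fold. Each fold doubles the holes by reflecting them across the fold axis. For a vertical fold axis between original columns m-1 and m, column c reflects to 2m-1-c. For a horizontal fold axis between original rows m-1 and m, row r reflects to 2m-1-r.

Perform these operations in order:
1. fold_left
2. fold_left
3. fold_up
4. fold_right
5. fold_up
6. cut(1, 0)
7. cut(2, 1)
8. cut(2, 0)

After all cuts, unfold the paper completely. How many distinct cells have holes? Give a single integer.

Answer: 96

Derivation:
Op 1 fold_left: fold axis v@8; visible region now rows[0,16) x cols[0,8) = 16x8
Op 2 fold_left: fold axis v@4; visible region now rows[0,16) x cols[0,4) = 16x4
Op 3 fold_up: fold axis h@8; visible region now rows[0,8) x cols[0,4) = 8x4
Op 4 fold_right: fold axis v@2; visible region now rows[0,8) x cols[2,4) = 8x2
Op 5 fold_up: fold axis h@4; visible region now rows[0,4) x cols[2,4) = 4x2
Op 6 cut(1, 0): punch at orig (1,2); cuts so far [(1, 2)]; region rows[0,4) x cols[2,4) = 4x2
Op 7 cut(2, 1): punch at orig (2,3); cuts so far [(1, 2), (2, 3)]; region rows[0,4) x cols[2,4) = 4x2
Op 8 cut(2, 0): punch at orig (2,2); cuts so far [(1, 2), (2, 2), (2, 3)]; region rows[0,4) x cols[2,4) = 4x2
Unfold 1 (reflect across h@4): 6 holes -> [(1, 2), (2, 2), (2, 3), (5, 2), (5, 3), (6, 2)]
Unfold 2 (reflect across v@2): 12 holes -> [(1, 1), (1, 2), (2, 0), (2, 1), (2, 2), (2, 3), (5, 0), (5, 1), (5, 2), (5, 3), (6, 1), (6, 2)]
Unfold 3 (reflect across h@8): 24 holes -> [(1, 1), (1, 2), (2, 0), (2, 1), (2, 2), (2, 3), (5, 0), (5, 1), (5, 2), (5, 3), (6, 1), (6, 2), (9, 1), (9, 2), (10, 0), (10, 1), (10, 2), (10, 3), (13, 0), (13, 1), (13, 2), (13, 3), (14, 1), (14, 2)]
Unfold 4 (reflect across v@4): 48 holes -> [(1, 1), (1, 2), (1, 5), (1, 6), (2, 0), (2, 1), (2, 2), (2, 3), (2, 4), (2, 5), (2, 6), (2, 7), (5, 0), (5, 1), (5, 2), (5, 3), (5, 4), (5, 5), (5, 6), (5, 7), (6, 1), (6, 2), (6, 5), (6, 6), (9, 1), (9, 2), (9, 5), (9, 6), (10, 0), (10, 1), (10, 2), (10, 3), (10, 4), (10, 5), (10, 6), (10, 7), (13, 0), (13, 1), (13, 2), (13, 3), (13, 4), (13, 5), (13, 6), (13, 7), (14, 1), (14, 2), (14, 5), (14, 6)]
Unfold 5 (reflect across v@8): 96 holes -> [(1, 1), (1, 2), (1, 5), (1, 6), (1, 9), (1, 10), (1, 13), (1, 14), (2, 0), (2, 1), (2, 2), (2, 3), (2, 4), (2, 5), (2, 6), (2, 7), (2, 8), (2, 9), (2, 10), (2, 11), (2, 12), (2, 13), (2, 14), (2, 15), (5, 0), (5, 1), (5, 2), (5, 3), (5, 4), (5, 5), (5, 6), (5, 7), (5, 8), (5, 9), (5, 10), (5, 11), (5, 12), (5, 13), (5, 14), (5, 15), (6, 1), (6, 2), (6, 5), (6, 6), (6, 9), (6, 10), (6, 13), (6, 14), (9, 1), (9, 2), (9, 5), (9, 6), (9, 9), (9, 10), (9, 13), (9, 14), (10, 0), (10, 1), (10, 2), (10, 3), (10, 4), (10, 5), (10, 6), (10, 7), (10, 8), (10, 9), (10, 10), (10, 11), (10, 12), (10, 13), (10, 14), (10, 15), (13, 0), (13, 1), (13, 2), (13, 3), (13, 4), (13, 5), (13, 6), (13, 7), (13, 8), (13, 9), (13, 10), (13, 11), (13, 12), (13, 13), (13, 14), (13, 15), (14, 1), (14, 2), (14, 5), (14, 6), (14, 9), (14, 10), (14, 13), (14, 14)]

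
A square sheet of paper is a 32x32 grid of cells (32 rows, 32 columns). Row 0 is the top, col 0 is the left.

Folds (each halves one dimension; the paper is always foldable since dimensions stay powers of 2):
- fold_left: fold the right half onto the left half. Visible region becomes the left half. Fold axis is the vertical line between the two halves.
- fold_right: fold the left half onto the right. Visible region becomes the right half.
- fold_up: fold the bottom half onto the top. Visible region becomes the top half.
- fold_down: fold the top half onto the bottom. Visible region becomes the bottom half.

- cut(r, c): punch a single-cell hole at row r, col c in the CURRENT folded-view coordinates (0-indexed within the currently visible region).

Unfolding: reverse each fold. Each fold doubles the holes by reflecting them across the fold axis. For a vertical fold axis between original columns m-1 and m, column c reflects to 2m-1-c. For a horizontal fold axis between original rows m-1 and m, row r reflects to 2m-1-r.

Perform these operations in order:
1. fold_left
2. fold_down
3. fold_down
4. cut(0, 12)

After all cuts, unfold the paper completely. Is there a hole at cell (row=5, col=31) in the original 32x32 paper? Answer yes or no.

Op 1 fold_left: fold axis v@16; visible region now rows[0,32) x cols[0,16) = 32x16
Op 2 fold_down: fold axis h@16; visible region now rows[16,32) x cols[0,16) = 16x16
Op 3 fold_down: fold axis h@24; visible region now rows[24,32) x cols[0,16) = 8x16
Op 4 cut(0, 12): punch at orig (24,12); cuts so far [(24, 12)]; region rows[24,32) x cols[0,16) = 8x16
Unfold 1 (reflect across h@24): 2 holes -> [(23, 12), (24, 12)]
Unfold 2 (reflect across h@16): 4 holes -> [(7, 12), (8, 12), (23, 12), (24, 12)]
Unfold 3 (reflect across v@16): 8 holes -> [(7, 12), (7, 19), (8, 12), (8, 19), (23, 12), (23, 19), (24, 12), (24, 19)]
Holes: [(7, 12), (7, 19), (8, 12), (8, 19), (23, 12), (23, 19), (24, 12), (24, 19)]

Answer: no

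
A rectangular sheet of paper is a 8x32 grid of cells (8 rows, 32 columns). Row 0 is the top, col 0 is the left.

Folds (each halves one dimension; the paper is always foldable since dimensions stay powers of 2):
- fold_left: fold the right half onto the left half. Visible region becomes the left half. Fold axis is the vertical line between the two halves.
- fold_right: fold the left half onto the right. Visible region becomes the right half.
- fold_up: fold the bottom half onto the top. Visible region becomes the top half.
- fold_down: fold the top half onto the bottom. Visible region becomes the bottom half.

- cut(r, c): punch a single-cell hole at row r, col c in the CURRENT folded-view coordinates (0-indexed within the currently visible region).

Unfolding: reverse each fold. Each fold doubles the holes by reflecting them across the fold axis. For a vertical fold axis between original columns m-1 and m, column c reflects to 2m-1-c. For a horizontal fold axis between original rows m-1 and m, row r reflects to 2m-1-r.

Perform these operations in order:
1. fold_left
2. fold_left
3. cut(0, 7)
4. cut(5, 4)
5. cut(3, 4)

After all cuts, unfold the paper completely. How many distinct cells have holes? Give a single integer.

Answer: 12

Derivation:
Op 1 fold_left: fold axis v@16; visible region now rows[0,8) x cols[0,16) = 8x16
Op 2 fold_left: fold axis v@8; visible region now rows[0,8) x cols[0,8) = 8x8
Op 3 cut(0, 7): punch at orig (0,7); cuts so far [(0, 7)]; region rows[0,8) x cols[0,8) = 8x8
Op 4 cut(5, 4): punch at orig (5,4); cuts so far [(0, 7), (5, 4)]; region rows[0,8) x cols[0,8) = 8x8
Op 5 cut(3, 4): punch at orig (3,4); cuts so far [(0, 7), (3, 4), (5, 4)]; region rows[0,8) x cols[0,8) = 8x8
Unfold 1 (reflect across v@8): 6 holes -> [(0, 7), (0, 8), (3, 4), (3, 11), (5, 4), (5, 11)]
Unfold 2 (reflect across v@16): 12 holes -> [(0, 7), (0, 8), (0, 23), (0, 24), (3, 4), (3, 11), (3, 20), (3, 27), (5, 4), (5, 11), (5, 20), (5, 27)]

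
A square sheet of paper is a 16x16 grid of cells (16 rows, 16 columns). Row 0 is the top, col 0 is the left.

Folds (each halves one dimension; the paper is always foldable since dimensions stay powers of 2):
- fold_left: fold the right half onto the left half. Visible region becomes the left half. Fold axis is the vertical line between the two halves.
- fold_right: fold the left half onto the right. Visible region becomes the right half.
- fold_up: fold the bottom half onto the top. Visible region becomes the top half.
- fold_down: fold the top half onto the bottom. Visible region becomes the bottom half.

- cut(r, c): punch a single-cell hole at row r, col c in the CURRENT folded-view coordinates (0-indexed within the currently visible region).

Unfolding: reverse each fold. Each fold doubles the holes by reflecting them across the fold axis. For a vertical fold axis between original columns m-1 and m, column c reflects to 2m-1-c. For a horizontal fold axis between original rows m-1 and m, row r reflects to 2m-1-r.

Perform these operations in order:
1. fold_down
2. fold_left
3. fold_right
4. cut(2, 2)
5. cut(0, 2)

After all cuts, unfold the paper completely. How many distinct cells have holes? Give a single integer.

Op 1 fold_down: fold axis h@8; visible region now rows[8,16) x cols[0,16) = 8x16
Op 2 fold_left: fold axis v@8; visible region now rows[8,16) x cols[0,8) = 8x8
Op 3 fold_right: fold axis v@4; visible region now rows[8,16) x cols[4,8) = 8x4
Op 4 cut(2, 2): punch at orig (10,6); cuts so far [(10, 6)]; region rows[8,16) x cols[4,8) = 8x4
Op 5 cut(0, 2): punch at orig (8,6); cuts so far [(8, 6), (10, 6)]; region rows[8,16) x cols[4,8) = 8x4
Unfold 1 (reflect across v@4): 4 holes -> [(8, 1), (8, 6), (10, 1), (10, 6)]
Unfold 2 (reflect across v@8): 8 holes -> [(8, 1), (8, 6), (8, 9), (8, 14), (10, 1), (10, 6), (10, 9), (10, 14)]
Unfold 3 (reflect across h@8): 16 holes -> [(5, 1), (5, 6), (5, 9), (5, 14), (7, 1), (7, 6), (7, 9), (7, 14), (8, 1), (8, 6), (8, 9), (8, 14), (10, 1), (10, 6), (10, 9), (10, 14)]

Answer: 16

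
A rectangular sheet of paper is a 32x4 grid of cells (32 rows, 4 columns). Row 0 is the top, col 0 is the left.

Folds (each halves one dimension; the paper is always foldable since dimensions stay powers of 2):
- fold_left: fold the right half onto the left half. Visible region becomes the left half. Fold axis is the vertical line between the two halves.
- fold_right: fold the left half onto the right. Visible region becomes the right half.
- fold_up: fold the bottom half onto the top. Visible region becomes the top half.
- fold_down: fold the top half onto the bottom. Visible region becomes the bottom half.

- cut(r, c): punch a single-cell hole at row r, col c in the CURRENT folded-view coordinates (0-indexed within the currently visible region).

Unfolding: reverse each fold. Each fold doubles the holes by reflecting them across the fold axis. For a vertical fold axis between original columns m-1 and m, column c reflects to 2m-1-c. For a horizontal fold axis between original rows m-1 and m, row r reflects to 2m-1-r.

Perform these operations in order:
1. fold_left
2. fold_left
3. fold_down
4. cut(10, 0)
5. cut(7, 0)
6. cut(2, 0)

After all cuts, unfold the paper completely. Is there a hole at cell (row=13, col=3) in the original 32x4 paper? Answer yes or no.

Op 1 fold_left: fold axis v@2; visible region now rows[0,32) x cols[0,2) = 32x2
Op 2 fold_left: fold axis v@1; visible region now rows[0,32) x cols[0,1) = 32x1
Op 3 fold_down: fold axis h@16; visible region now rows[16,32) x cols[0,1) = 16x1
Op 4 cut(10, 0): punch at orig (26,0); cuts so far [(26, 0)]; region rows[16,32) x cols[0,1) = 16x1
Op 5 cut(7, 0): punch at orig (23,0); cuts so far [(23, 0), (26, 0)]; region rows[16,32) x cols[0,1) = 16x1
Op 6 cut(2, 0): punch at orig (18,0); cuts so far [(18, 0), (23, 0), (26, 0)]; region rows[16,32) x cols[0,1) = 16x1
Unfold 1 (reflect across h@16): 6 holes -> [(5, 0), (8, 0), (13, 0), (18, 0), (23, 0), (26, 0)]
Unfold 2 (reflect across v@1): 12 holes -> [(5, 0), (5, 1), (8, 0), (8, 1), (13, 0), (13, 1), (18, 0), (18, 1), (23, 0), (23, 1), (26, 0), (26, 1)]
Unfold 3 (reflect across v@2): 24 holes -> [(5, 0), (5, 1), (5, 2), (5, 3), (8, 0), (8, 1), (8, 2), (8, 3), (13, 0), (13, 1), (13, 2), (13, 3), (18, 0), (18, 1), (18, 2), (18, 3), (23, 0), (23, 1), (23, 2), (23, 3), (26, 0), (26, 1), (26, 2), (26, 3)]
Holes: [(5, 0), (5, 1), (5, 2), (5, 3), (8, 0), (8, 1), (8, 2), (8, 3), (13, 0), (13, 1), (13, 2), (13, 3), (18, 0), (18, 1), (18, 2), (18, 3), (23, 0), (23, 1), (23, 2), (23, 3), (26, 0), (26, 1), (26, 2), (26, 3)]

Answer: yes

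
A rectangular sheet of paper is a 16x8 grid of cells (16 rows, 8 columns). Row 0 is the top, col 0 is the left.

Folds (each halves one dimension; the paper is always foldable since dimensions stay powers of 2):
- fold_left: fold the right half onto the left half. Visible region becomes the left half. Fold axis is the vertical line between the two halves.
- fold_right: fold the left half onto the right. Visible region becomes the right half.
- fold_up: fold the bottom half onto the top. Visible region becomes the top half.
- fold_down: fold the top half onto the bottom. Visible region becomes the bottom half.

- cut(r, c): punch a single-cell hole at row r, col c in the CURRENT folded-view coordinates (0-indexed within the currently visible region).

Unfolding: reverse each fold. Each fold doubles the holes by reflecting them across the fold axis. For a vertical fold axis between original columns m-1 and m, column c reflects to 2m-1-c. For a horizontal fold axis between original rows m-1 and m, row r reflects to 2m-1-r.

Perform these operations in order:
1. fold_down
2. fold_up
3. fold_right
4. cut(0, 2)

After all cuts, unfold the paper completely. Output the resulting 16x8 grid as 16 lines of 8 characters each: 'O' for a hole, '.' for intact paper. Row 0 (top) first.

Answer: .O....O.
........
........
........
........
........
........
.O....O.
.O....O.
........
........
........
........
........
........
.O....O.

Derivation:
Op 1 fold_down: fold axis h@8; visible region now rows[8,16) x cols[0,8) = 8x8
Op 2 fold_up: fold axis h@12; visible region now rows[8,12) x cols[0,8) = 4x8
Op 3 fold_right: fold axis v@4; visible region now rows[8,12) x cols[4,8) = 4x4
Op 4 cut(0, 2): punch at orig (8,6); cuts so far [(8, 6)]; region rows[8,12) x cols[4,8) = 4x4
Unfold 1 (reflect across v@4): 2 holes -> [(8, 1), (8, 6)]
Unfold 2 (reflect across h@12): 4 holes -> [(8, 1), (8, 6), (15, 1), (15, 6)]
Unfold 3 (reflect across h@8): 8 holes -> [(0, 1), (0, 6), (7, 1), (7, 6), (8, 1), (8, 6), (15, 1), (15, 6)]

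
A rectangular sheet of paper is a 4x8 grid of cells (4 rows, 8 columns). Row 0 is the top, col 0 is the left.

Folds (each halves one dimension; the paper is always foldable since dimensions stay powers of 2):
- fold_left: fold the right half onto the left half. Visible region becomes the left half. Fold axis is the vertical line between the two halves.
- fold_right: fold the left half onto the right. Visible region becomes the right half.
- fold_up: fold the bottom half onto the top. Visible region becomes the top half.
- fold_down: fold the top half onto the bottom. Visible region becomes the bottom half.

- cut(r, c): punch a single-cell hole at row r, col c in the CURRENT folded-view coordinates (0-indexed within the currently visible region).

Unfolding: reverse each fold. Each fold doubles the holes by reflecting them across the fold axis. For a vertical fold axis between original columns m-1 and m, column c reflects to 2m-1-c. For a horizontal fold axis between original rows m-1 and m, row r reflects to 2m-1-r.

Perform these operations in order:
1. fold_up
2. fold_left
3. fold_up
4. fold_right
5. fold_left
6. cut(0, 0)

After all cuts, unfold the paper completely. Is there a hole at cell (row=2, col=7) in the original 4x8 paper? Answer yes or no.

Answer: yes

Derivation:
Op 1 fold_up: fold axis h@2; visible region now rows[0,2) x cols[0,8) = 2x8
Op 2 fold_left: fold axis v@4; visible region now rows[0,2) x cols[0,4) = 2x4
Op 3 fold_up: fold axis h@1; visible region now rows[0,1) x cols[0,4) = 1x4
Op 4 fold_right: fold axis v@2; visible region now rows[0,1) x cols[2,4) = 1x2
Op 5 fold_left: fold axis v@3; visible region now rows[0,1) x cols[2,3) = 1x1
Op 6 cut(0, 0): punch at orig (0,2); cuts so far [(0, 2)]; region rows[0,1) x cols[2,3) = 1x1
Unfold 1 (reflect across v@3): 2 holes -> [(0, 2), (0, 3)]
Unfold 2 (reflect across v@2): 4 holes -> [(0, 0), (0, 1), (0, 2), (0, 3)]
Unfold 3 (reflect across h@1): 8 holes -> [(0, 0), (0, 1), (0, 2), (0, 3), (1, 0), (1, 1), (1, 2), (1, 3)]
Unfold 4 (reflect across v@4): 16 holes -> [(0, 0), (0, 1), (0, 2), (0, 3), (0, 4), (0, 5), (0, 6), (0, 7), (1, 0), (1, 1), (1, 2), (1, 3), (1, 4), (1, 5), (1, 6), (1, 7)]
Unfold 5 (reflect across h@2): 32 holes -> [(0, 0), (0, 1), (0, 2), (0, 3), (0, 4), (0, 5), (0, 6), (0, 7), (1, 0), (1, 1), (1, 2), (1, 3), (1, 4), (1, 5), (1, 6), (1, 7), (2, 0), (2, 1), (2, 2), (2, 3), (2, 4), (2, 5), (2, 6), (2, 7), (3, 0), (3, 1), (3, 2), (3, 3), (3, 4), (3, 5), (3, 6), (3, 7)]
Holes: [(0, 0), (0, 1), (0, 2), (0, 3), (0, 4), (0, 5), (0, 6), (0, 7), (1, 0), (1, 1), (1, 2), (1, 3), (1, 4), (1, 5), (1, 6), (1, 7), (2, 0), (2, 1), (2, 2), (2, 3), (2, 4), (2, 5), (2, 6), (2, 7), (3, 0), (3, 1), (3, 2), (3, 3), (3, 4), (3, 5), (3, 6), (3, 7)]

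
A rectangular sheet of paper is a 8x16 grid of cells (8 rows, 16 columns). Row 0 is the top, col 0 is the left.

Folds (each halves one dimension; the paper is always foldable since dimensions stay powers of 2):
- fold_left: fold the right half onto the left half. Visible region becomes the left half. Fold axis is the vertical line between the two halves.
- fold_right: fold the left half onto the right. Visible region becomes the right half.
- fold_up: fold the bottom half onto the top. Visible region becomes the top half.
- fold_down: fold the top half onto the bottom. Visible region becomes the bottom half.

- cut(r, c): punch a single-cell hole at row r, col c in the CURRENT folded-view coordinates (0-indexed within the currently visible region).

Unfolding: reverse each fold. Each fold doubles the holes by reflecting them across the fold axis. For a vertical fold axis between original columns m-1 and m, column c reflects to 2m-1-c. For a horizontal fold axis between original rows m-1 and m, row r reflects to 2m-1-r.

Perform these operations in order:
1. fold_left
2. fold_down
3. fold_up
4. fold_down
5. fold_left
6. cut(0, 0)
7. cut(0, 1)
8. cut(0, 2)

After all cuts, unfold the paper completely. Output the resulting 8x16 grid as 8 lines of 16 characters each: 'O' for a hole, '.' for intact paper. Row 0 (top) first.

Op 1 fold_left: fold axis v@8; visible region now rows[0,8) x cols[0,8) = 8x8
Op 2 fold_down: fold axis h@4; visible region now rows[4,8) x cols[0,8) = 4x8
Op 3 fold_up: fold axis h@6; visible region now rows[4,6) x cols[0,8) = 2x8
Op 4 fold_down: fold axis h@5; visible region now rows[5,6) x cols[0,8) = 1x8
Op 5 fold_left: fold axis v@4; visible region now rows[5,6) x cols[0,4) = 1x4
Op 6 cut(0, 0): punch at orig (5,0); cuts so far [(5, 0)]; region rows[5,6) x cols[0,4) = 1x4
Op 7 cut(0, 1): punch at orig (5,1); cuts so far [(5, 0), (5, 1)]; region rows[5,6) x cols[0,4) = 1x4
Op 8 cut(0, 2): punch at orig (5,2); cuts so far [(5, 0), (5, 1), (5, 2)]; region rows[5,6) x cols[0,4) = 1x4
Unfold 1 (reflect across v@4): 6 holes -> [(5, 0), (5, 1), (5, 2), (5, 5), (5, 6), (5, 7)]
Unfold 2 (reflect across h@5): 12 holes -> [(4, 0), (4, 1), (4, 2), (4, 5), (4, 6), (4, 7), (5, 0), (5, 1), (5, 2), (5, 5), (5, 6), (5, 7)]
Unfold 3 (reflect across h@6): 24 holes -> [(4, 0), (4, 1), (4, 2), (4, 5), (4, 6), (4, 7), (5, 0), (5, 1), (5, 2), (5, 5), (5, 6), (5, 7), (6, 0), (6, 1), (6, 2), (6, 5), (6, 6), (6, 7), (7, 0), (7, 1), (7, 2), (7, 5), (7, 6), (7, 7)]
Unfold 4 (reflect across h@4): 48 holes -> [(0, 0), (0, 1), (0, 2), (0, 5), (0, 6), (0, 7), (1, 0), (1, 1), (1, 2), (1, 5), (1, 6), (1, 7), (2, 0), (2, 1), (2, 2), (2, 5), (2, 6), (2, 7), (3, 0), (3, 1), (3, 2), (3, 5), (3, 6), (3, 7), (4, 0), (4, 1), (4, 2), (4, 5), (4, 6), (4, 7), (5, 0), (5, 1), (5, 2), (5, 5), (5, 6), (5, 7), (6, 0), (6, 1), (6, 2), (6, 5), (6, 6), (6, 7), (7, 0), (7, 1), (7, 2), (7, 5), (7, 6), (7, 7)]
Unfold 5 (reflect across v@8): 96 holes -> [(0, 0), (0, 1), (0, 2), (0, 5), (0, 6), (0, 7), (0, 8), (0, 9), (0, 10), (0, 13), (0, 14), (0, 15), (1, 0), (1, 1), (1, 2), (1, 5), (1, 6), (1, 7), (1, 8), (1, 9), (1, 10), (1, 13), (1, 14), (1, 15), (2, 0), (2, 1), (2, 2), (2, 5), (2, 6), (2, 7), (2, 8), (2, 9), (2, 10), (2, 13), (2, 14), (2, 15), (3, 0), (3, 1), (3, 2), (3, 5), (3, 6), (3, 7), (3, 8), (3, 9), (3, 10), (3, 13), (3, 14), (3, 15), (4, 0), (4, 1), (4, 2), (4, 5), (4, 6), (4, 7), (4, 8), (4, 9), (4, 10), (4, 13), (4, 14), (4, 15), (5, 0), (5, 1), (5, 2), (5, 5), (5, 6), (5, 7), (5, 8), (5, 9), (5, 10), (5, 13), (5, 14), (5, 15), (6, 0), (6, 1), (6, 2), (6, 5), (6, 6), (6, 7), (6, 8), (6, 9), (6, 10), (6, 13), (6, 14), (6, 15), (7, 0), (7, 1), (7, 2), (7, 5), (7, 6), (7, 7), (7, 8), (7, 9), (7, 10), (7, 13), (7, 14), (7, 15)]

Answer: OOO..OOOOOO..OOO
OOO..OOOOOO..OOO
OOO..OOOOOO..OOO
OOO..OOOOOO..OOO
OOO..OOOOOO..OOO
OOO..OOOOOO..OOO
OOO..OOOOOO..OOO
OOO..OOOOOO..OOO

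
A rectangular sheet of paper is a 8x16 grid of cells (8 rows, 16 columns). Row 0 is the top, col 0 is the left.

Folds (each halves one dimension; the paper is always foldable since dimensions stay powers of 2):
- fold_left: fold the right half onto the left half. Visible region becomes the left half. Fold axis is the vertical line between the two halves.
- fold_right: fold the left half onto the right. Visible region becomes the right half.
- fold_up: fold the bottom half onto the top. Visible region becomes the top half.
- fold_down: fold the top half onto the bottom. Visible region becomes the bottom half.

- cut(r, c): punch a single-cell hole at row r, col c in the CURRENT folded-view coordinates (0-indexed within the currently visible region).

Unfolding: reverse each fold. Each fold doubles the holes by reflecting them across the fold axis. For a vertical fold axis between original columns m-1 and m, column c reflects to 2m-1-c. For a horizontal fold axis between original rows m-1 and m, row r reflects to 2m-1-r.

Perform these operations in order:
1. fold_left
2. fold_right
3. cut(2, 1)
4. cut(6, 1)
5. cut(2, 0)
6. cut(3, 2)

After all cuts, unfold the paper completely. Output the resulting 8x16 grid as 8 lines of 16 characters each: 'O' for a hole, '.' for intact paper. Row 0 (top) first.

Op 1 fold_left: fold axis v@8; visible region now rows[0,8) x cols[0,8) = 8x8
Op 2 fold_right: fold axis v@4; visible region now rows[0,8) x cols[4,8) = 8x4
Op 3 cut(2, 1): punch at orig (2,5); cuts so far [(2, 5)]; region rows[0,8) x cols[4,8) = 8x4
Op 4 cut(6, 1): punch at orig (6,5); cuts so far [(2, 5), (6, 5)]; region rows[0,8) x cols[4,8) = 8x4
Op 5 cut(2, 0): punch at orig (2,4); cuts so far [(2, 4), (2, 5), (6, 5)]; region rows[0,8) x cols[4,8) = 8x4
Op 6 cut(3, 2): punch at orig (3,6); cuts so far [(2, 4), (2, 5), (3, 6), (6, 5)]; region rows[0,8) x cols[4,8) = 8x4
Unfold 1 (reflect across v@4): 8 holes -> [(2, 2), (2, 3), (2, 4), (2, 5), (3, 1), (3, 6), (6, 2), (6, 5)]
Unfold 2 (reflect across v@8): 16 holes -> [(2, 2), (2, 3), (2, 4), (2, 5), (2, 10), (2, 11), (2, 12), (2, 13), (3, 1), (3, 6), (3, 9), (3, 14), (6, 2), (6, 5), (6, 10), (6, 13)]

Answer: ................
................
..OOOO....OOOO..
.O....O..O....O.
................
................
..O..O....O..O..
................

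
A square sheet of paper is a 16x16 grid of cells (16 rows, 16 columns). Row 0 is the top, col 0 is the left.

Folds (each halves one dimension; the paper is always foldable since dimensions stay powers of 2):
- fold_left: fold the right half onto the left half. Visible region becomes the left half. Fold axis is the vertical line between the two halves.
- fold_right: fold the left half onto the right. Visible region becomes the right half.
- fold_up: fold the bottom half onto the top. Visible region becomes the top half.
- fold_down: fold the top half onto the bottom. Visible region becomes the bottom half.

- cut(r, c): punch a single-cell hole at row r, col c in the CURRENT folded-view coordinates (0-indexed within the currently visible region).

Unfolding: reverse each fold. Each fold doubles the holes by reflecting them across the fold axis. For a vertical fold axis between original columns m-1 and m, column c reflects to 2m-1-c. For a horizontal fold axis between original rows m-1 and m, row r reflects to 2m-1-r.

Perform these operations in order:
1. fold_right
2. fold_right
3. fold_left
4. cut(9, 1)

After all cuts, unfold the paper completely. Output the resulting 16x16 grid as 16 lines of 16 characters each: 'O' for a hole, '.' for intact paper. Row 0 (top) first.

Op 1 fold_right: fold axis v@8; visible region now rows[0,16) x cols[8,16) = 16x8
Op 2 fold_right: fold axis v@12; visible region now rows[0,16) x cols[12,16) = 16x4
Op 3 fold_left: fold axis v@14; visible region now rows[0,16) x cols[12,14) = 16x2
Op 4 cut(9, 1): punch at orig (9,13); cuts so far [(9, 13)]; region rows[0,16) x cols[12,14) = 16x2
Unfold 1 (reflect across v@14): 2 holes -> [(9, 13), (9, 14)]
Unfold 2 (reflect across v@12): 4 holes -> [(9, 9), (9, 10), (9, 13), (9, 14)]
Unfold 3 (reflect across v@8): 8 holes -> [(9, 1), (9, 2), (9, 5), (9, 6), (9, 9), (9, 10), (9, 13), (9, 14)]

Answer: ................
................
................
................
................
................
................
................
................
.OO..OO..OO..OO.
................
................
................
................
................
................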